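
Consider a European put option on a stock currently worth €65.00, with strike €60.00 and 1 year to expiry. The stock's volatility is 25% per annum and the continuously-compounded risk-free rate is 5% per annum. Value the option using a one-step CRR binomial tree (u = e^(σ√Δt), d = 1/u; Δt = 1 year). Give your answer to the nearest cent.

€4.11

CRR parameters: u = e^(σ√Δt) = e^(0.25·√1) = 1.2840, d = 1/u = 0.7788
Per-period rate: rΔt = 0.05·1 = 0.05, so R = e^0.05 = 1.0513
Risk-neutral probability p = (e^0.05 − 0.7788)/(1.2840 − 0.7788) = 0.2725/0.5052 = 0.5393
Terminal stock prices: S_u = 83.46, S_d = 50.62
Terminal payoffs (K − S): max(-23.46, 0) = 0, max(9.378, 0) = 9.378
Node 0 (S = 65): V_0 = e^(−0.05)·[0.5393·0.0000 + 0.4607·9.3779] = 4.1097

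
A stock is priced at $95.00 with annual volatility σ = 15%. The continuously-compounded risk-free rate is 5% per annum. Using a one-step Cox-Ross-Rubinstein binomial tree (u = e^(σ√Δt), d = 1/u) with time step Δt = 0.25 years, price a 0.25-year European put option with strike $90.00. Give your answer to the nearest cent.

$0.80

CRR parameters: u = e^(σ√Δt) = e^(0.15·√0.25) = 1.0779, d = 1/u = 0.9277
Per-period rate: rΔt = 0.05·0.25 = 0.0125, so R = e^0.0125 = 1.0126
Risk-neutral probability p = (e^0.0125 − 0.9277)/(1.0779 − 0.9277) = 0.0848/0.1501 = 0.5650
Terminal stock prices: S_u = 102.4, S_d = 88.14
Terminal payoffs (K − S): max(-12.4, 0) = 0, max(1.864, 0) = 1.864
Node 0 (S = 95): V_0 = e^(−0.0125)·[0.5650·0.0000 + 0.4350·1.8644] = 0.8009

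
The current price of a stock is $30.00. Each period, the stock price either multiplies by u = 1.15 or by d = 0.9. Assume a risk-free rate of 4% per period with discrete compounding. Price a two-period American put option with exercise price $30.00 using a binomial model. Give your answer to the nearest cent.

$1.27

Risk-neutral probability p = (1 + 0.04 − 0.9)/(1.15 − 0.9) = 0.1400/0.2500 = 0.5600
Terminal stock prices: S_uu = 39.67, S_ud = 31.05, S_dd = 24.3
Terminal payoffs (K − S): max(-9.675, 0) = 0, max(-1.05, 0) = 0, max(5.7, 0) = 5.7
Node u (S = 34.5): continuation = 1/1.04·[0.5600·0.0000 + 0.4400·0.0000] = 0.0000; exercise value = 0.0000 ≤ continuation, so V_u = 0.0000
Node d (S = 27): continuation = 1/1.04·[0.5600·0.0000 + 0.4400·5.7000] = 2.4115; exercise value = 3.0000 > continuation, so V_d = 3.0000 (exercise)
Node 0 (S = 30): continuation = 1/1.04·[0.5600·0.0000 + 0.4400·3.0000] = 1.2692; exercise value = 0.0000 ≤ continuation, so V_0 = 1.2692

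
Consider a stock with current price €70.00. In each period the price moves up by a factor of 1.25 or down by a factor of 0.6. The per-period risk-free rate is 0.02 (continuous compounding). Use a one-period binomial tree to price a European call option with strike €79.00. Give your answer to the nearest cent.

Risk-neutral probability p = (e^0.02 − 0.6)/(1.25 − 0.6) = 0.4202/0.6500 = 0.6465
Terminal stock prices: S_u = 87.5, S_d = 42
Terminal payoffs (S − K): max(8.5, 0) = 8.5, max(-37, 0) = 0
Node 0 (S = 70): V_0 = e^(−0.02)·[0.6465·8.5000 + 0.3535·0.0000] = 5.3861

€5.39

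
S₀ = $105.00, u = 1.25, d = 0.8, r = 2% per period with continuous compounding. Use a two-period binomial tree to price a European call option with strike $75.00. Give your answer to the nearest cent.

$34.90

Risk-neutral probability p = (e^0.02 − 0.8)/(1.25 − 0.8) = 0.2202/0.4500 = 0.4893
Terminal stock prices: S_uu = 164.1, S_ud = 105, S_dd = 67.2
Terminal payoffs (S − K): max(89.06, 0) = 89.06, max(30, 0) = 30, max(-7.8, 0) = 0
Node u (S = 131.2): V_u = e^(−0.02)·[0.4893·89.0625 + 0.5107·30.0000] = 57.7351
Node d (S = 84): V_d = e^(−0.02)·[0.4893·30.0000 + 0.5107·0.0000] = 14.3894
Node 0 (S = 105): V_0 = e^(−0.02)·[0.4893·57.7351 + 0.5107·14.3894] = 34.8951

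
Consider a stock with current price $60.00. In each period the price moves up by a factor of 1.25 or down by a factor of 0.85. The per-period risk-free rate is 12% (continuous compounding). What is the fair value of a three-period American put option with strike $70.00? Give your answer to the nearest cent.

$10.00

Risk-neutral probability p = (e^0.12 − 0.85)/(1.25 − 0.85) = 0.2775/0.4000 = 0.6937
Terminal stock prices: S_uuu = 117.2, S_uud = 79.69, S_udd = 54.19, S_ddd = 36.85
Terminal payoffs (K − S): max(-47.19, 0) = 0, max(-9.688, 0) = 0, max(15.81, 0) = 15.81, max(33.15, 0) = 33.15
Node uu (S = 93.75): continuation = e^(−0.12)·[0.6937·0.0000 + 0.3063·0.0000] = 0.0000; exercise value = 0.0000 ≤ continuation, so V_uu = 0.0000
Node ud (S = 63.75): continuation = e^(−0.12)·[0.6937·0.0000 + 0.3063·15.8125] = 4.2951; exercise value = 6.2500 > continuation, so V_ud = 6.2500 (exercise)
Node dd (S = 43.35): continuation = e^(−0.12)·[0.6937·15.8125 + 0.3063·33.1525] = 18.7344; exercise value = 26.6500 > continuation, so V_dd = 26.6500 (exercise)
Node u (S = 75): continuation = e^(−0.12)·[0.6937·0.0000 + 0.3063·6.2500] = 1.6977; exercise value = 0.0000 ≤ continuation, so V_u = 1.6977
Node d (S = 51): continuation = e^(−0.12)·[0.6937·6.2500 + 0.3063·26.6500] = 11.0844; exercise value = 19.0000 > continuation, so V_d = 19.0000 (exercise)
Node 0 (S = 60): continuation = e^(−0.12)·[0.6937·1.6977 + 0.3063·19.0000] = 6.2055; exercise value = 10.0000 > continuation, so V_0 = 10.0000 (exercise)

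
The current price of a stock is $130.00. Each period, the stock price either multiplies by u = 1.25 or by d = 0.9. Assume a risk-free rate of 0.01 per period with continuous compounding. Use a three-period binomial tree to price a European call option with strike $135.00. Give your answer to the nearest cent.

$13.02

Risk-neutral probability p = (e^0.01 − 0.9)/(1.25 − 0.9) = 0.1101/0.3500 = 0.3144
Terminal stock prices: S_uuu = 253.9, S_uud = 182.8, S_udd = 131.6, S_ddd = 94.77
Terminal payoffs (S − K): max(118.9, 0) = 118.9, max(47.81, 0) = 47.81, max(-3.375, 0) = 0, max(-40.23, 0) = 0
Node uu (S = 203.1): V_uu = e^(−0.01)·[0.3144·118.9062 + 0.6856·47.8125] = 69.4683
Node ud (S = 146.2): V_ud = e^(−0.01)·[0.3144·47.8125 + 0.6856·0.0000] = 14.8841
Node dd (S = 105.3): V_dd = e^(−0.01)·[0.3144·0.0000 + 0.6856·0.0000] = 0.0000
Node u (S = 162.5): V_u = e^(−0.01)·[0.3144·69.4683 + 0.6856·14.8841] = 31.7280
Node d (S = 117): V_d = e^(−0.01)·[0.3144·14.8841 + 0.6856·0.0000] = 4.6334
Node 0 (S = 130): V_0 = e^(−0.01)·[0.3144·31.7280 + 0.6856·4.6334] = 13.0219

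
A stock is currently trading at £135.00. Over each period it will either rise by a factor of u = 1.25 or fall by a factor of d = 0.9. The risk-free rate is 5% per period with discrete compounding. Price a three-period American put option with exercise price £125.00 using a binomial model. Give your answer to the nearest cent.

Risk-neutral probability p = (1 + 0.05 − 0.9)/(1.25 − 0.9) = 0.1500/0.3500 = 0.4286
Terminal stock prices: S_uuu = 263.7, S_uud = 189.8, S_udd = 136.7, S_ddd = 98.42
Terminal payoffs (K − S): max(-138.7, 0) = 0, max(-64.84, 0) = 0, max(-11.69, 0) = 0, max(26.58, 0) = 26.58
Node uu (S = 210.9): continuation = 1/1.05·[0.4286·0.0000 + 0.5714·0.0000] = 0.0000; exercise value = 0.0000 ≤ continuation, so V_uu = 0.0000
Node ud (S = 151.9): continuation = 1/1.05·[0.4286·0.0000 + 0.5714·0.0000] = 0.0000; exercise value = 0.0000 ≤ continuation, so V_ud = 0.0000
Node dd (S = 109.4): continuation = 1/1.05·[0.4286·0.0000 + 0.5714·26.5850] = 14.4680; exercise value = 15.6500 > continuation, so V_dd = 15.6500 (exercise)
Node u (S = 168.8): continuation = 1/1.05·[0.4286·0.0000 + 0.5714·0.0000] = 0.0000; exercise value = 0.0000 ≤ continuation, so V_u = 0.0000
Node d (S = 121.5): continuation = 1/1.05·[0.4286·0.0000 + 0.5714·15.6500] = 8.5170; exercise value = 3.5000 ≤ continuation, so V_d = 8.5170
Node 0 (S = 135): continuation = 1/1.05·[0.4286·0.0000 + 0.5714·8.5170] = 4.6351; exercise value = 0.0000 ≤ continuation, so V_0 = 4.6351

£4.64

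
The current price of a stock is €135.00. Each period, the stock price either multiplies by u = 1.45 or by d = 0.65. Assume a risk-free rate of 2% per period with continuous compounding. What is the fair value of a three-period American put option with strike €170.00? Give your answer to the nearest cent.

Risk-neutral probability p = (e^0.02 − 0.65)/(1.45 − 0.65) = 0.3702/0.8000 = 0.4628
Terminal stock prices: S_uuu = 411.6, S_uud = 184.5, S_udd = 82.7, S_ddd = 37.07
Terminal payoffs (K − S): max(-241.6, 0) = 0, max(-14.49, 0) = 0, max(87.3, 0) = 87.3, max(132.9, 0) = 132.9
Node uu (S = 283.8): continuation = e^(−0.02)·[0.4628·0.0000 + 0.5372·0.0000] = 0.0000; exercise value = 0.0000 ≤ continuation, so V_uu = 0.0000
Node ud (S = 127.2): continuation = e^(−0.02)·[0.4628·0.0000 + 0.5372·87.2956] = 45.9708; exercise value = 42.7625 ≤ continuation, so V_ud = 45.9708
Node dd (S = 57.04): continuation = e^(−0.02)·[0.4628·87.2956 + 0.5372·132.9256] = 109.5963; exercise value = 112.9625 > continuation, so V_dd = 112.9625 (exercise)
Node u (S = 195.8): continuation = e^(−0.02)·[0.4628·0.0000 + 0.5372·45.9708] = 24.2087; exercise value = 0.0000 ≤ continuation, so V_u = 24.2087
Node d (S = 87.75): continuation = e^(−0.02)·[0.4628·45.9708 + 0.5372·112.9625] = 80.3390; exercise value = 82.2500 > continuation, so V_d = 82.2500 (exercise)
Node 0 (S = 135): continuation = e^(−0.02)·[0.4628·24.2087 + 0.5372·82.2500] = 54.2945; exercise value = 35.0000 ≤ continuation, so V_0 = 54.2945

€54.29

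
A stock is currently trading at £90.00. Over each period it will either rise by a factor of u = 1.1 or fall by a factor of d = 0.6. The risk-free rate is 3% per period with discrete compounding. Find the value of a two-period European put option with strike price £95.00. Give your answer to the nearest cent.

Risk-neutral probability p = (1 + 0.03 − 0.6)/(1.1 − 0.6) = 0.4300/0.5000 = 0.8600
Terminal stock prices: S_uu = 108.9, S_ud = 59.4, S_dd = 32.4
Terminal payoffs (K − S): max(-13.9, 0) = 0, max(35.6, 0) = 35.6, max(62.6, 0) = 62.6
Node u (S = 99): V_u = 1/1.03·[0.8600·0.0000 + 0.1400·35.6000] = 4.8388
Node d (S = 54): V_d = 1/1.03·[0.8600·35.6000 + 0.1400·62.6000] = 38.2330
Node 0 (S = 90): V_0 = 1/1.03·[0.8600·4.8388 + 0.1400·38.2330] = 9.2369

£9.24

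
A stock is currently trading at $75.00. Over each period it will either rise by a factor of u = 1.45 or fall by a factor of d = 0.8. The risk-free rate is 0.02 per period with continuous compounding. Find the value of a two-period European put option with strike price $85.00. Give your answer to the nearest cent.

Risk-neutral probability p = (e^0.02 − 0.8)/(1.45 − 0.8) = 0.2202/0.6500 = 0.3388
Terminal stock prices: S_uu = 157.7, S_ud = 87, S_dd = 48
Terminal payoffs (K − S): max(-72.69, 0) = 0, max(-2, 0) = 0, max(37, 0) = 37
Node u (S = 108.8): V_u = e^(−0.02)·[0.3388·0.0000 + 0.6612·0.0000] = 0.0000
Node d (S = 60): V_d = e^(−0.02)·[0.3388·0.0000 + 0.6612·37.0000] = 23.9810
Node 0 (S = 75): V_0 = e^(−0.02)·[0.3388·0.0000 + 0.6612·23.9810] = 15.5429

$15.54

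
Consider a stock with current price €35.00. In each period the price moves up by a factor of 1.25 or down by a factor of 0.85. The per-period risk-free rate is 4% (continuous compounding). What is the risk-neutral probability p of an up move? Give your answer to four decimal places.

p = 0.4770

Risk-neutral probability p = (e^0.04 − 0.85)/(1.25 − 0.85) = 0.1908/0.4000 = 0.4770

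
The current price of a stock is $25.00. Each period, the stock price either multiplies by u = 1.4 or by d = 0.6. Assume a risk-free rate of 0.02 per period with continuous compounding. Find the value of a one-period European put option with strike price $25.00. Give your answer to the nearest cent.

$4.65

Risk-neutral probability p = (e^0.02 − 0.6)/(1.4 − 0.6) = 0.4202/0.8000 = 0.5253
Terminal stock prices: S_u = 35, S_d = 15
Terminal payoffs (K − S): max(-10, 0) = 0, max(10, 0) = 10
Node 0 (S = 25): V_0 = e^(−0.02)·[0.5253·0.0000 + 0.4747·10.0000] = 4.6535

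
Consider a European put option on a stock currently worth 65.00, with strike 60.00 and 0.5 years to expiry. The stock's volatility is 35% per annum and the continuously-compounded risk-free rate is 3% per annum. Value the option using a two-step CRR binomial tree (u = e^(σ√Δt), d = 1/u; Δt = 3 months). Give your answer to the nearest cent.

3.81

CRR parameters: u = e^(σ√Δt) = e^(0.35·√0.25) = 1.1912, d = 1/u = 0.8395
Per-period rate: rΔt = 0.03·0.25 = 0.0075, so R = e^0.0075 = 1.0075
Risk-neutral probability p = (e^0.0075 − 0.8395)/(1.1912 − 0.8395) = 0.1681/0.3518 = 0.4778
Terminal stock prices: S_uu = 92.24, S_ud = 65, S_dd = 45.8
Terminal payoffs (K − S): max(-32.24, 0) = 0, max(-5, 0) = 0, max(14.2, 0) = 14.2
Node u (S = 77.43): V_u = e^(−0.0075)·[0.4778·0.0000 + 0.5222·0.0000] = 0.0000
Node d (S = 54.56): V_d = e^(−0.0075)·[0.4778·0.0000 + 0.5222·14.1953] = 7.3579
Node 0 (S = 65): V_0 = e^(−0.0075)·[0.4778·0.0000 + 0.5222·7.3579] = 3.8139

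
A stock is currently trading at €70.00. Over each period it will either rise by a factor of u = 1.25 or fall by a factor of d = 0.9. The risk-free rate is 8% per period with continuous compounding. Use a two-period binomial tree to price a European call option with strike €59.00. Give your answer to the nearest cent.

€20.17

Risk-neutral probability p = (e^0.08 − 0.9)/(1.25 − 0.9) = 0.1833/0.3500 = 0.5237
Terminal stock prices: S_uu = 109.4, S_ud = 78.75, S_dd = 56.7
Terminal payoffs (S − K): max(50.38, 0) = 50.38, max(19.75, 0) = 19.75, max(-2.3, 0) = 0
Node u (S = 87.5): V_u = e^(−0.08)·[0.5237·50.3750 + 0.4763·19.7500] = 33.0361
Node d (S = 63): V_d = e^(−0.08)·[0.5237·19.7500 + 0.4763·0.0000] = 9.5474
Node 0 (S = 70): V_0 = e^(−0.08)·[0.5237·33.0361 + 0.4763·9.5474] = 20.1682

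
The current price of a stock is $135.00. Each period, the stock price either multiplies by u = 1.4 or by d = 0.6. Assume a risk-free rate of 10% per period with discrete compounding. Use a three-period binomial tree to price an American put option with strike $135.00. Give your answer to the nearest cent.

Risk-neutral probability p = (1 + 0.1 − 0.6)/(1.4 − 0.6) = 0.5000/0.8000 = 0.6250
Terminal stock prices: S_uuu = 370.4, S_uud = 158.8, S_udd = 68.04, S_ddd = 29.16
Terminal payoffs (K − S): max(-235.4, 0) = 0, max(-23.76, 0) = 0, max(66.96, 0) = 66.96, max(105.8, 0) = 105.8
Node uu (S = 264.6): continuation = 1/1.1·[0.6250·0.0000 + 0.3750·0.0000] = 0.0000; exercise value = 0.0000 ≤ continuation, so V_uu = 0.0000
Node ud (S = 113.4): continuation = 1/1.1·[0.6250·0.0000 + 0.3750·66.9600] = 22.8273; exercise value = 21.6000 ≤ continuation, so V_ud = 22.8273
Node dd (S = 48.6): continuation = 1/1.1·[0.6250·66.9600 + 0.3750·105.8400] = 74.1273; exercise value = 86.4000 > continuation, so V_dd = 86.4000 (exercise)
Node u (S = 189): continuation = 1/1.1·[0.6250·0.0000 + 0.3750·22.8273] = 7.7820; exercise value = 0.0000 ≤ continuation, so V_u = 7.7820
Node d (S = 81): continuation = 1/1.1·[0.6250·22.8273 + 0.3750·86.4000] = 42.4246; exercise value = 54.0000 > continuation, so V_d = 54.0000 (exercise)
Node 0 (S = 135): continuation = 1/1.1·[0.6250·7.7820 + 0.3750·54.0000] = 22.8307; exercise value = 0.0000 ≤ continuation, so V_0 = 22.8307

$22.83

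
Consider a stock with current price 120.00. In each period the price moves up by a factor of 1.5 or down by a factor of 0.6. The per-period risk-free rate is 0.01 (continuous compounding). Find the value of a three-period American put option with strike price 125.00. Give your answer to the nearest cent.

Risk-neutral probability p = (e^0.01 − 0.6)/(1.5 − 0.6) = 0.4101/0.9000 = 0.4556
Terminal stock prices: S_uuu = 405, S_uud = 162, S_udd = 64.8, S_ddd = 25.92
Terminal payoffs (K − S): max(-280, 0) = 0, max(-37, 0) = 0, max(60.2, 0) = 60.2, max(99.08, 0) = 99.08
Node uu (S = 270): continuation = e^(−0.01)·[0.4556·0.0000 + 0.5444·0.0000] = 0.0000; exercise value = 0.0000 ≤ continuation, so V_uu = 0.0000
Node ud (S = 108): continuation = e^(−0.01)·[0.4556·0.0000 + 0.5444·60.2000] = 32.4461; exercise value = 17.0000 ≤ continuation, so V_ud = 32.4461
Node dd (S = 43.2): continuation = e^(−0.01)·[0.4556·60.2000 + 0.5444·99.0800] = 80.5562; exercise value = 81.8000 > continuation, so V_dd = 81.8000 (exercise)
Node u (S = 180): continuation = e^(−0.01)·[0.4556·0.0000 + 0.5444·32.4461] = 17.4875; exercise value = 0.0000 ≤ continuation, so V_u = 17.4875
Node d (S = 72): continuation = e^(−0.01)·[0.4556·32.4461 + 0.5444·81.8000] = 58.7236; exercise value = 53.0000 ≤ continuation, so V_d = 58.7236
Node 0 (S = 120): continuation = e^(−0.01)·[0.4556·17.4875 + 0.5444·58.7236] = 39.5386; exercise value = 5.0000 ≤ continuation, so V_0 = 39.5386

39.54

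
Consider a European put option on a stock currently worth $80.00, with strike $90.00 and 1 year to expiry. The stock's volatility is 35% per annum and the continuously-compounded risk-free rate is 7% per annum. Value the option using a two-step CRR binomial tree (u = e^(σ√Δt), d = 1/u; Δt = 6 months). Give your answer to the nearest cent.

$13.90

CRR parameters: u = e^(σ√Δt) = e^(0.35·√0.5) = 1.2808, d = 1/u = 0.7808
Per-period rate: rΔt = 0.07·0.5 = 0.035, so R = e^0.035 = 1.0356
Risk-neutral probability p = (e^0.035 − 0.7808)/(1.2808 − 0.7808) = 0.2549/0.5000 = 0.5097
Terminal stock prices: S_uu = 131.2, S_ud = 80, S_dd = 48.77
Terminal payoffs (K − S): max(-41.24, 0) = 0, max(10, 0) = 10, max(41.23, 0) = 41.23
Node u (S = 102.5): V_u = e^(−0.035)·[0.5097·0.0000 + 0.4903·10.0000] = 4.7346
Node d (S = 62.46): V_d = e^(−0.035)·[0.5097·10.0000 + 0.4903·41.2331] = 24.4437
Node 0 (S = 80): V_0 = e^(−0.035)·[0.5097·4.7346 + 0.4903·24.4437] = 13.9032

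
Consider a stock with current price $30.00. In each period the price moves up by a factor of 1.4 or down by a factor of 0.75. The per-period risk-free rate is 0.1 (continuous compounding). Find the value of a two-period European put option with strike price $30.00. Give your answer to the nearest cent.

Risk-neutral probability p = (e^0.1 − 0.75)/(1.4 − 0.75) = 0.3552/0.6500 = 0.5464
Terminal stock prices: S_uu = 58.8, S_ud = 31.5, S_dd = 16.88
Terminal payoffs (K − S): max(-28.8, 0) = 0, max(-1.5, 0) = 0, max(13.12, 0) = 13.12
Node u (S = 42): V_u = e^(−0.1)·[0.5464·0.0000 + 0.4536·0.0000] = 0.0000
Node d (S = 22.5): V_d = e^(−0.1)·[0.5464·0.0000 + 0.4536·13.1250] = 5.3868
Node 0 (S = 30): V_0 = e^(−0.1)·[0.5464·0.0000 + 0.4536·5.3868] = 2.2108

$2.21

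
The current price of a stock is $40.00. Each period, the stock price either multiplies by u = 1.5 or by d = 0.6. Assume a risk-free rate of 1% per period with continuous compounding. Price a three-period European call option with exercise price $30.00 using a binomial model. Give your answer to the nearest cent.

Risk-neutral probability p = (e^0.01 − 0.6)/(1.5 − 0.6) = 0.4101/0.9000 = 0.4556
Terminal stock prices: S_uuu = 135, S_uud = 54, S_udd = 21.6, S_ddd = 8.64
Terminal payoffs (S − K): max(105, 0) = 105, max(24, 0) = 24, max(-8.4, 0) = 0, max(-21.36, 0) = 0
Node uu (S = 90): V_uu = e^(−0.01)·[0.4556·105.0000 + 0.5444·24.0000] = 60.2985
Node ud (S = 36): V_ud = e^(−0.01)·[0.4556·24.0000 + 0.5444·0.0000] = 10.8259
Node dd (S = 14.4): V_dd = e^(−0.01)·[0.4556·0.0000 + 0.5444·0.0000] = 0.0000
Node u (S = 60): V_u = e^(−0.01)·[0.4556·60.2985 + 0.5444·10.8259] = 33.0342
Node d (S = 24): V_d = e^(−0.01)·[0.4556·10.8259 + 0.5444·0.0000] = 4.8833
Node 0 (S = 40): V_0 = e^(−0.01)·[0.4556·33.0342 + 0.5444·4.8833] = 17.5329

$17.53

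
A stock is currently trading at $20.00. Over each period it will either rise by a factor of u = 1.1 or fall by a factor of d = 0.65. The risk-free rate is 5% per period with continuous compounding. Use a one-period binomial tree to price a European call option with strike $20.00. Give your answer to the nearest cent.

Risk-neutral probability p = (e^0.05 − 0.65)/(1.1 − 0.65) = 0.4013/0.4500 = 0.8917
Terminal stock prices: S_u = 22, S_d = 13
Terminal payoffs (S − K): max(2, 0) = 2, max(-7, 0) = 0
Node 0 (S = 20): V_0 = e^(−0.05)·[0.8917·2.0000 + 0.1083·0.0000] = 1.6964

$1.70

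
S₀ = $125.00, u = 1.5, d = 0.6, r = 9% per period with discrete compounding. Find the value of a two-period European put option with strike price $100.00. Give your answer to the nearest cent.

$9.61

Risk-neutral probability p = (1 + 0.09 − 0.6)/(1.5 − 0.6) = 0.4900/0.9000 = 0.5444
Terminal stock prices: S_uu = 281.2, S_ud = 112.5, S_dd = 45
Terminal payoffs (K − S): max(-181.2, 0) = 0, max(-12.5, 0) = 0, max(55, 0) = 55
Node u (S = 187.5): V_u = 1/1.09·[0.5444·0.0000 + 0.4556·0.0000] = 0.0000
Node d (S = 75): V_d = 1/1.09·[0.5444·0.0000 + 0.4556·55.0000] = 22.9867
Node 0 (S = 125): V_0 = 1/1.09·[0.5444·0.0000 + 0.4556·22.9867] = 9.6071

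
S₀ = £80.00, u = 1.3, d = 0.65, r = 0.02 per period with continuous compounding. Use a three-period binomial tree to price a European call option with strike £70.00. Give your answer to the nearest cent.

£25.45

Risk-neutral probability p = (e^0.02 − 0.65)/(1.3 − 0.65) = 0.3702/0.6500 = 0.5695
Terminal stock prices: S_uuu = 175.8, S_uud = 87.88, S_udd = 43.94, S_ddd = 21.97
Terminal payoffs (S − K): max(105.8, 0) = 105.8, max(17.88, 0) = 17.88, max(-26.06, 0) = 0, max(-48.03, 0) = 0
Node uu (S = 135.2): V_uu = e^(−0.02)·[0.5695·105.7600 + 0.4305·17.8800] = 66.5861
Node ud (S = 67.6): V_ud = e^(−0.02)·[0.5695·17.8800 + 0.4305·0.0000] = 9.9817
Node dd (S = 33.8): V_dd = e^(−0.02)·[0.5695·0.0000 + 0.4305·0.0000] = 0.0000
Node u (S = 104): V_u = e^(−0.02)·[0.5695·66.5861 + 0.4305·9.9817] = 41.3842
Node d (S = 52): V_d = e^(−0.02)·[0.5695·9.9817 + 0.4305·0.0000] = 5.5724
Node 0 (S = 80): V_0 = e^(−0.02)·[0.5695·41.3842 + 0.4305·5.5724] = 25.4545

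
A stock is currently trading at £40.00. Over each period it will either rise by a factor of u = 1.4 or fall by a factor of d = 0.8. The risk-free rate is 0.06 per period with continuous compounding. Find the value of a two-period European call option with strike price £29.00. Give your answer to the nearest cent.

Risk-neutral probability p = (e^0.06 − 0.8)/(1.4 − 0.8) = 0.2618/0.6000 = 0.4364
Terminal stock prices: S_uu = 78.4, S_ud = 44.8, S_dd = 25.6
Terminal payoffs (S − K): max(49.4, 0) = 49.4, max(15.8, 0) = 15.8, max(-3.4, 0) = 0
Node u (S = 56): V_u = e^(−0.06)·[0.4364·49.4000 + 0.5636·15.8000] = 28.6888
Node d (S = 32): V_d = e^(−0.06)·[0.4364·15.8000 + 0.5636·0.0000] = 6.4935
Node 0 (S = 40): V_0 = e^(−0.06)·[0.4364·28.6888 + 0.5636·6.4935] = 15.2372

£15.24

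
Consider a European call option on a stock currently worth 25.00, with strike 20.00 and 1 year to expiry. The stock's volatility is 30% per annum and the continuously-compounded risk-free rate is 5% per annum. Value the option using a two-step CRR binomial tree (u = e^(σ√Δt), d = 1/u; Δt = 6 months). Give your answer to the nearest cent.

6.82

CRR parameters: u = e^(σ√Δt) = e^(0.3·√0.5) = 1.2363, d = 1/u = 0.8089
Per-period rate: rΔt = 0.05·0.5 = 0.025, so R = e^0.025 = 1.0253
Risk-neutral probability p = (e^0.025 − 0.8089)/(1.2363 − 0.8089) = 0.2165/0.4275 = 0.5064
Terminal stock prices: S_uu = 38.21, S_ud = 25, S_dd = 16.36
Terminal payoffs (S − K): max(18.21, 0) = 18.21, max(5, 0) = 5, max(-3.644, 0) = 0
Node u (S = 30.91): V_u = e^(−0.025)·[0.5064·18.2116 + 0.4936·5.0000] = 11.4016
Node d (S = 20.22): V_d = e^(−0.025)·[0.5064·5.0000 + 0.4936·0.0000] = 2.4694
Node 0 (S = 25): V_0 = e^(−0.025)·[0.5064·11.4016 + 0.4936·2.4694] = 6.8199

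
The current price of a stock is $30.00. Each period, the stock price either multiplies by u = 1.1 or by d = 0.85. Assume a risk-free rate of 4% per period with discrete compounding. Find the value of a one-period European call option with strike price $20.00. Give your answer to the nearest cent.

$10.77

Risk-neutral probability p = (1 + 0.04 − 0.85)/(1.1 − 0.85) = 0.1900/0.2500 = 0.7600
Terminal stock prices: S_u = 33, S_d = 25.5
Terminal payoffs (S − K): max(13, 0) = 13, max(5.5, 0) = 5.5
Node 0 (S = 30): V_0 = 1/1.04·[0.7600·13.0000 + 0.2400·5.5000] = 10.7692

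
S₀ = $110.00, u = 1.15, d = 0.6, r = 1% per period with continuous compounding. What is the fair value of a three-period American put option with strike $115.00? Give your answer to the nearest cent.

$23.42

Risk-neutral probability p = (e^0.01 − 0.6)/(1.15 − 0.6) = 0.4101/0.5500 = 0.7455
Terminal stock prices: S_uuu = 167.3, S_uud = 87.28, S_udd = 45.54, S_ddd = 23.76
Terminal payoffs (K − S): max(-52.3, 0) = 0, max(27.72, 0) = 27.72, max(69.46, 0) = 69.46, max(91.24, 0) = 91.24
Node uu (S = 145.5): continuation = e^(−0.01)·[0.7455·0.0000 + 0.2545·27.7150] = 6.9820; exercise value = 0.0000 ≤ continuation, so V_uu = 6.9820
Node ud (S = 75.9): continuation = e^(−0.01)·[0.7455·27.7150 + 0.2545·69.4600] = 37.9557; exercise value = 39.1000 > continuation, so V_ud = 39.1000 (exercise)
Node dd (S = 39.6): continuation = e^(−0.01)·[0.7455·69.4600 + 0.2545·91.2400] = 74.2557; exercise value = 75.4000 > continuation, so V_dd = 75.4000 (exercise)
Node u (S = 126.5): continuation = e^(−0.01)·[0.7455·6.9820 + 0.2545·39.1000] = 15.0038; exercise value = 0.0000 ≤ continuation, so V_u = 15.0038
Node d (S = 66): continuation = e^(−0.01)·[0.7455·39.1000 + 0.2545·75.4000] = 47.8557; exercise value = 49.0000 > continuation, so V_d = 49.0000 (exercise)
Node 0 (S = 110): continuation = e^(−0.01)·[0.7455·15.0038 + 0.2545·49.0000] = 23.4189; exercise value = 5.0000 ≤ continuation, so V_0 = 23.4189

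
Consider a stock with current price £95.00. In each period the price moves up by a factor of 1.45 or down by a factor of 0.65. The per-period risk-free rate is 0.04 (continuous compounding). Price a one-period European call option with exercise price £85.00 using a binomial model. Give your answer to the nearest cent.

£24.76

Risk-neutral probability p = (e^0.04 − 0.65)/(1.45 − 0.65) = 0.3908/0.8000 = 0.4885
Terminal stock prices: S_u = 137.8, S_d = 61.75
Terminal payoffs (S − K): max(52.75, 0) = 52.75, max(-23.25, 0) = 0
Node 0 (S = 95): V_0 = e^(−0.04)·[0.4885·52.7500 + 0.5115·0.0000] = 24.7587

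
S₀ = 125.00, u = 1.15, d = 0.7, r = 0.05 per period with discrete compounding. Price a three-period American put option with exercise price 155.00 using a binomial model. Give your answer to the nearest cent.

30.00

Risk-neutral probability p = (1 + 0.05 − 0.7)/(1.15 − 0.7) = 0.3500/0.4500 = 0.7778
Terminal stock prices: S_uuu = 190.1, S_uud = 115.7, S_udd = 70.44, S_ddd = 42.87
Terminal payoffs (K − S): max(-35.11, 0) = 0, max(39.28, 0) = 39.28, max(84.56, 0) = 84.56, max(112.1, 0) = 112.1
Node uu (S = 165.3): continuation = 1/1.05·[0.7778·0.0000 + 0.2222·39.2813] = 8.3135; exercise value = 0.0000 ≤ continuation, so V_uu = 8.3135
Node ud (S = 100.6): continuation = 1/1.05·[0.7778·39.2813 + 0.2222·84.5625] = 46.9940; exercise value = 54.3750 > continuation, so V_ud = 54.3750 (exercise)
Node dd (S = 61.25): continuation = 1/1.05·[0.7778·84.5625 + 0.2222·112.1250] = 86.3690; exercise value = 93.7500 > continuation, so V_dd = 93.7500 (exercise)
Node u (S = 143.8): continuation = 1/1.05·[0.7778·8.3135 + 0.2222·54.3750] = 17.6661; exercise value = 11.2500 ≤ continuation, so V_u = 17.6661
Node d (S = 87.5): continuation = 1/1.05·[0.7778·54.3750 + 0.2222·93.7500] = 60.1190; exercise value = 67.5000 > continuation, so V_d = 67.5000 (exercise)
Node 0 (S = 125): continuation = 1/1.05·[0.7778·17.6661 + 0.2222·67.5000] = 27.3717; exercise value = 30.0000 > continuation, so V_0 = 30.0000 (exercise)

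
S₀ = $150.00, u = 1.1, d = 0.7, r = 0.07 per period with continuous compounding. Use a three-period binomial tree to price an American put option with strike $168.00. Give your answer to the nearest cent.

$18.00

Risk-neutral probability p = (e^0.07 − 0.7)/(1.1 − 0.7) = 0.3725/0.4000 = 0.9313
Terminal stock prices: S_uuu = 199.7, S_uud = 127.1, S_udd = 80.85, S_ddd = 51.45
Terminal payoffs (K − S): max(-31.65, 0) = 0, max(40.95, 0) = 40.95, max(87.15, 0) = 87.15, max(116.6, 0) = 116.6
Node uu (S = 181.5): continuation = e^(−0.07)·[0.9313·0.0000 + 0.0687·40.9500] = 2.6242; exercise value = 0.0000 ≤ continuation, so V_uu = 2.6242
Node ud (S = 115.5): continuation = e^(−0.07)·[0.9313·40.9500 + 0.0687·87.1500] = 41.1422; exercise value = 52.5000 > continuation, so V_ud = 52.5000 (exercise)
Node dd (S = 73.5): continuation = e^(−0.07)·[0.9313·87.1500 + 0.0687·116.5500] = 83.1422; exercise value = 94.5000 > continuation, so V_dd = 94.5000 (exercise)
Node u (S = 165): continuation = e^(−0.07)·[0.9313·2.6242 + 0.0687·52.5000] = 5.6430; exercise value = 3.0000 ≤ continuation, so V_u = 5.6430
Node d (S = 105): continuation = e^(−0.07)·[0.9313·52.5000 + 0.0687·94.5000] = 51.6422; exercise value = 63.0000 > continuation, so V_d = 63.0000 (exercise)
Node 0 (S = 150): continuation = e^(−0.07)·[0.9313·5.6430 + 0.0687·63.0000] = 8.9371; exercise value = 18.0000 > continuation, so V_0 = 18.0000 (exercise)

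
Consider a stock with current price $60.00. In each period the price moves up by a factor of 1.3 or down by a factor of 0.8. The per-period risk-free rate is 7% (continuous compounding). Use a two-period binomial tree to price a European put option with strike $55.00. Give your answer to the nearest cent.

$2.99

Risk-neutral probability p = (e^0.07 − 0.8)/(1.3 − 0.8) = 0.2725/0.5000 = 0.5450
Terminal stock prices: S_uu = 101.4, S_ud = 62.4, S_dd = 38.4
Terminal payoffs (K − S): max(-46.4, 0) = 0, max(-7.4, 0) = 0, max(16.6, 0) = 16.6
Node u (S = 78): V_u = e^(−0.07)·[0.5450·0.0000 + 0.4550·0.0000] = 0.0000
Node d (S = 48): V_d = e^(−0.07)·[0.5450·0.0000 + 0.4550·16.6000] = 7.0421
Node 0 (S = 60): V_0 = e^(−0.07)·[0.5450·0.0000 + 0.4550·7.0421] = 2.9874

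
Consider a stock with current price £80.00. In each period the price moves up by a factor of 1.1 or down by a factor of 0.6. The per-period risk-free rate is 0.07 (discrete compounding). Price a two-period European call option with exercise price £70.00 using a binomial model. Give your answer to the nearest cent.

Risk-neutral probability p = (1 + 0.07 − 0.6)/(1.1 − 0.6) = 0.4700/0.5000 = 0.9400
Terminal stock prices: S_uu = 96.8, S_ud = 52.8, S_dd = 28.8
Terminal payoffs (S − K): max(26.8, 0) = 26.8, max(-17.2, 0) = 0, max(-41.2, 0) = 0
Node u (S = 88): V_u = 1/1.07·[0.9400·26.8000 + 0.0600·0.0000] = 23.5439
Node d (S = 48): V_d = 1/1.07·[0.9400·0.0000 + 0.0600·0.0000] = 0.0000
Node 0 (S = 80): V_0 = 1/1.07·[0.9400·23.5439 + 0.0600·0.0000] = 20.6834

£20.68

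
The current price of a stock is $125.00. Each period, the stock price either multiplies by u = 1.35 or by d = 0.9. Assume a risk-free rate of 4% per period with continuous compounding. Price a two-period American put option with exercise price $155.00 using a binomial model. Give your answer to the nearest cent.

$30.00

Risk-neutral probability p = (e^0.04 − 0.9)/(1.35 − 0.9) = 0.1408/0.4500 = 0.3129
Terminal stock prices: S_uu = 227.8, S_ud = 151.9, S_dd = 101.2
Terminal payoffs (K − S): max(-72.81, 0) = 0, max(3.125, 0) = 3.125, max(53.75, 0) = 53.75
Node u (S = 168.8): continuation = e^(−0.04)·[0.3129·0.0000 + 0.6871·3.1250] = 2.0630; exercise value = 0.0000 ≤ continuation, so V_u = 2.0630
Node d (S = 112.5): continuation = e^(−0.04)·[0.3129·3.1250 + 0.6871·53.7500] = 36.4224; exercise value = 42.5000 > continuation, so V_d = 42.5000 (exercise)
Node 0 (S = 125): continuation = e^(−0.04)·[0.3129·2.0630 + 0.6871·42.5000] = 28.6764; exercise value = 30.0000 > continuation, so V_0 = 30.0000 (exercise)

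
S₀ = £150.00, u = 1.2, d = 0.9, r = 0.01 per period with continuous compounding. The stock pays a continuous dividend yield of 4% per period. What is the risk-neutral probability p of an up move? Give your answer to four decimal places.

Per-period risk-free factor R = e^0.01 = 1.0101; dividend-adjusted growth = e^(0.01−0.04) = 0.9704.
Risk-neutral probability p = (0.9704 − 0.9)/(1.2 − 0.9) = 0.0704/0.3000 = 0.2348

p = 0.2348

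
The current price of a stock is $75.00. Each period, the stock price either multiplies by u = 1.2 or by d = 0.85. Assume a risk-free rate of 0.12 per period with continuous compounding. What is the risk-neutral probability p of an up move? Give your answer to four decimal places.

Risk-neutral probability p = (e^0.12 − 0.85)/(1.2 − 0.85) = 0.2775/0.3500 = 0.7928

p = 0.7928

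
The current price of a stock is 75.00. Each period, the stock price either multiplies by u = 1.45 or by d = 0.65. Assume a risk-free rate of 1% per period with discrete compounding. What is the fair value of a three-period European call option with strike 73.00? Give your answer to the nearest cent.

23.33

Risk-neutral probability p = (1 + 0.01 − 0.65)/(1.45 − 0.65) = 0.3600/0.8000 = 0.4500
Terminal stock prices: S_uuu = 228.6, S_uud = 102.5, S_udd = 45.95, S_ddd = 20.6
Terminal payoffs (S − K): max(155.6, 0) = 155.6, max(29.5, 0) = 29.5, max(-27.05, 0) = 0, max(-52.4, 0) = 0
Node uu (S = 157.7): V_uu = 1/1.01·[0.4500·155.6469 + 0.5500·29.4969] = 85.4103
Node ud (S = 70.69): V_ud = 1/1.01·[0.4500·29.4969 + 0.5500·0.0000] = 13.1422
Node dd (S = 31.69): V_dd = 1/1.01·[0.4500·0.0000 + 0.5500·0.0000] = 0.0000
Node u (S = 108.8): V_u = 1/1.01·[0.4500·85.4103 + 0.5500·13.1422] = 45.2107
Node d (S = 48.75): V_d = 1/1.01·[0.4500·13.1422 + 0.5500·0.0000] = 5.8554
Node 0 (S = 75): V_0 = 1/1.01·[0.4500·45.2107 + 0.5500·5.8554] = 23.3320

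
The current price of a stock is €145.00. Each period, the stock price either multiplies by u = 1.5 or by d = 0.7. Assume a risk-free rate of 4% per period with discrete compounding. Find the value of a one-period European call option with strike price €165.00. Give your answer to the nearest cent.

€21.45

Risk-neutral probability p = (1 + 0.04 − 0.7)/(1.5 − 0.7) = 0.3400/0.8000 = 0.4250
Terminal stock prices: S_u = 217.5, S_d = 101.5
Terminal payoffs (S − K): max(52.5, 0) = 52.5, max(-63.5, 0) = 0
Node 0 (S = 145): V_0 = 1/1.04·[0.4250·52.5000 + 0.5750·0.0000] = 21.4543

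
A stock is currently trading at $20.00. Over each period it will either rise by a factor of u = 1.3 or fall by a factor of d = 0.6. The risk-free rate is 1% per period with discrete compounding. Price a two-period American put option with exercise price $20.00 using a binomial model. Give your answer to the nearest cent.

$4.33

Risk-neutral probability p = (1 + 0.01 − 0.6)/(1.3 − 0.6) = 0.4100/0.7000 = 0.5857
Terminal stock prices: S_uu = 33.8, S_ud = 15.6, S_dd = 7.2
Terminal payoffs (K − S): max(-13.8, 0) = 0, max(4.4, 0) = 4.4, max(12.8, 0) = 12.8
Node u (S = 26): continuation = 1/1.01·[0.5857·0.0000 + 0.4143·4.4000] = 1.8048; exercise value = 0.0000 ≤ continuation, so V_u = 1.8048
Node d (S = 12): continuation = 1/1.01·[0.5857·4.4000 + 0.4143·12.8000] = 7.8020; exercise value = 8.0000 > continuation, so V_d = 8.0000 (exercise)
Node 0 (S = 20): continuation = 1/1.01·[0.5857·1.8048 + 0.4143·8.0000] = 4.3281; exercise value = 0.0000 ≤ continuation, so V_0 = 4.3281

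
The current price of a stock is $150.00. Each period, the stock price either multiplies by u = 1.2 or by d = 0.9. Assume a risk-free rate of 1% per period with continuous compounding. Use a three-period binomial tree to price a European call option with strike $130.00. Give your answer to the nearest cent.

Risk-neutral probability p = (e^0.01 − 0.9)/(1.2 − 0.9) = 0.1101/0.3000 = 0.3668
Terminal stock prices: S_uuu = 259.2, S_uud = 194.4, S_udd = 145.8, S_ddd = 109.4
Terminal payoffs (S − K): max(129.2, 0) = 129.2, max(64.4, 0) = 64.4, max(15.8, 0) = 15.8, max(-20.65, 0) = 0
Node uu (S = 216): V_uu = e^(−0.01)·[0.3668·129.2000 + 0.6332·64.4000] = 87.2935
Node ud (S = 162): V_ud = e^(−0.01)·[0.3668·64.4000 + 0.6332·15.8000] = 33.2935
Node dd (S = 121.5): V_dd = e^(−0.01)·[0.3668·15.8000 + 0.6332·0.0000] = 5.7383
Node u (S = 180): V_u = e^(−0.01)·[0.3668·87.2935 + 0.6332·33.2935] = 52.5742
Node d (S = 135): V_d = e^(−0.01)·[0.3668·33.2935 + 0.6332·5.7383] = 15.6888
Node 0 (S = 150): V_0 = e^(−0.01)·[0.3668·52.5742 + 0.6332·15.6888] = 28.9289

$28.93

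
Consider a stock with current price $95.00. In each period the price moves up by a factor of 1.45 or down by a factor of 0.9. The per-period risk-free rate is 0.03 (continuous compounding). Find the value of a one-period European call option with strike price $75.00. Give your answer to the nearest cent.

$22.22

Risk-neutral probability p = (e^0.03 − 0.9)/(1.45 − 0.9) = 0.1305/0.5500 = 0.2372
Terminal stock prices: S_u = 137.8, S_d = 85.5
Terminal payoffs (S − K): max(62.75, 0) = 62.75, max(10.5, 0) = 10.5
Node 0 (S = 95): V_0 = e^(−0.03)·[0.2372·62.7500 + 0.7628·10.5000] = 22.2166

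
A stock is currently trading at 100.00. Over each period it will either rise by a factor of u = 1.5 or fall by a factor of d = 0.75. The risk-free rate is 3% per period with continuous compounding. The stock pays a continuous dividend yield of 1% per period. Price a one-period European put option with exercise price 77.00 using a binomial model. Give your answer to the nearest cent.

1.24

Per-period risk-free factor R = e^0.03 = 1.0305; dividend-adjusted growth = e^(0.03−0.01) = 1.0202.
Risk-neutral probability p = (1.0202 − 0.75)/(1.5 − 0.75) = 0.2702/0.7500 = 0.3603
Terminal stock prices: S_u = 150, S_d = 75
Terminal payoffs (K − S): max(-73, 0) = 0, max(2, 0) = 2
Node 0 (S = 100): V_0 = e^(−0.03)·[0.3603·0.0000 + 0.6397·2.0000] = 1.2416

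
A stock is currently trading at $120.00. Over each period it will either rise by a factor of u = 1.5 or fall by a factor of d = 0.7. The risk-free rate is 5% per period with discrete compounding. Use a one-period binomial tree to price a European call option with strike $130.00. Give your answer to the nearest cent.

$20.83

Risk-neutral probability p = (1 + 0.05 − 0.7)/(1.5 − 0.7) = 0.3500/0.8000 = 0.4375
Terminal stock prices: S_u = 180, S_d = 84
Terminal payoffs (S − K): max(50, 0) = 50, max(-46, 0) = 0
Node 0 (S = 120): V_0 = 1/1.05·[0.4375·50.0000 + 0.5625·0.0000] = 20.8333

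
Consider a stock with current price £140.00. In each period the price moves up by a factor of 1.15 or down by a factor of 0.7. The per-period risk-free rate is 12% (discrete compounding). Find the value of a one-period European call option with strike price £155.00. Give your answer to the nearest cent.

£5.00

Risk-neutral probability p = (1 + 0.12 − 0.7)/(1.15 − 0.7) = 0.4200/0.4500 = 0.9333
Terminal stock prices: S_u = 161, S_d = 98
Terminal payoffs (S − K): max(6, 0) = 6, max(-57, 0) = 0
Node 0 (S = 140): V_0 = 1/1.12·[0.9333·6.0000 + 0.0667·0.0000] = 5.0000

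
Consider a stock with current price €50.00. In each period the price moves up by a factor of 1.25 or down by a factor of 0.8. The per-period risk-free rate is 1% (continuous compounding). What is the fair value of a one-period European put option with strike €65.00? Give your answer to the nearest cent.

€14.35

Risk-neutral probability p = (e^0.01 − 0.8)/(1.25 − 0.8) = 0.2101/0.4500 = 0.4668
Terminal stock prices: S_u = 62.5, S_d = 40
Terminal payoffs (K − S): max(2.5, 0) = 2.5, max(25, 0) = 25
Node 0 (S = 50): V_0 = e^(−0.01)·[0.4668·2.5000 + 0.5332·25.0000] = 14.3532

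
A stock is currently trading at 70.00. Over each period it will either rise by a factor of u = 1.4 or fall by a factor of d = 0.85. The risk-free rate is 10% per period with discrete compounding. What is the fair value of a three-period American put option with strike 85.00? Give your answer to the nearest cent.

Risk-neutral probability p = (1 + 0.1 − 0.85)/(1.4 − 0.85) = 0.2500/0.5500 = 0.4545
Terminal stock prices: S_uuu = 192.1, S_uud = 116.6, S_udd = 70.8, S_ddd = 42.99
Terminal payoffs (K − S): max(-107.1, 0) = 0, max(-31.62, 0) = 0, max(14.2, 0) = 14.2, max(42.01, 0) = 42.01
Node uu (S = 137.2): continuation = 1/1.1·[0.4545·0.0000 + 0.5455·0.0000] = 0.0000; exercise value = 0.0000 ≤ continuation, so V_uu = 0.0000
Node ud (S = 83.3): continuation = 1/1.1·[0.4545·0.0000 + 0.5455·14.1950] = 7.0388; exercise value = 1.7000 ≤ continuation, so V_ud = 7.0388
Node dd (S = 50.57): continuation = 1/1.1·[0.4545·14.1950 + 0.5455·42.0113] = 26.6977; exercise value = 34.4250 > continuation, so V_dd = 34.4250 (exercise)
Node u (S = 98): continuation = 1/1.1·[0.4545·0.0000 + 0.5455·7.0388] = 3.4903; exercise value = 0.0000 ≤ continuation, so V_u = 3.4903
Node d (S = 59.5): continuation = 1/1.1·[0.4545·7.0388 + 0.5455·34.4250] = 19.9789; exercise value = 25.5000 > continuation, so V_d = 25.5000 (exercise)
Node 0 (S = 70): continuation = 1/1.1·[0.4545·3.4903 + 0.5455·25.5000] = 14.0869; exercise value = 15.0000 > continuation, so V_0 = 15.0000 (exercise)

15.00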